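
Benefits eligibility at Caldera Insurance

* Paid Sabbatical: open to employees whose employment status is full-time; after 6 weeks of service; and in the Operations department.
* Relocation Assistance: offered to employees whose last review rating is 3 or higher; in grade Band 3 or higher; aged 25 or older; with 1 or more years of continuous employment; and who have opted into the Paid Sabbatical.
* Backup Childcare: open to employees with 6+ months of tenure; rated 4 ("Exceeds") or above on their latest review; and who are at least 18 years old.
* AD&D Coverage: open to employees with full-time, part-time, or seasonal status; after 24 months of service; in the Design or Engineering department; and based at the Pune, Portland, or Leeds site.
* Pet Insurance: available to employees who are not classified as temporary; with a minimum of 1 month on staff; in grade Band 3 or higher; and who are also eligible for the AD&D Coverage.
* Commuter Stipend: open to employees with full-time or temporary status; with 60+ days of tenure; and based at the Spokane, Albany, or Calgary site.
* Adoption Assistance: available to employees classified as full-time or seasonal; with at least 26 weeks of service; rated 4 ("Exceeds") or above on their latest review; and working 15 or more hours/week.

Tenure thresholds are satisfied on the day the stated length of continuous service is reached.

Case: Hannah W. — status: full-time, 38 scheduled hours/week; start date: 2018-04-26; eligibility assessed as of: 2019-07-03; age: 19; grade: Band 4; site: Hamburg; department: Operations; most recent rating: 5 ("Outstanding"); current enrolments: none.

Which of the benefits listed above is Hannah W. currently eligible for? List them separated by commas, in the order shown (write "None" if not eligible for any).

Paid Sabbatical, Backup Childcare, Adoption Assistance

Service from 2018-04-26 to 2019-07-03: 433 days.
Paid Sabbatical — status full-time ✓; service 433 days ≥ 6 weeks (≈42 days) ✓; dept Operations ✓ → eligible.
Relocation Assistance — rating 5 ≥ 3 ✓; grade Band 4 ≥ Band 3 ✓; age 19 < 25 ✗ → not eligible.
Backup Childcare — service 433 days ≥ 6 months (≈180 days) ✓; rating 5 ≥ 4 ✓; age 19 ≥ 18 ✓ → eligible.
AD&D Coverage — status full-time ✓; service 433 days < 24 months (≈720 days) ✗ → not eligible.
Pet Insurance — status full-time ✓ (not excluded); service 433 days ≥ 1 month (≈30 days) ✓; grade Band 4 ≥ Band 3 ✓; not eligible for AD&D Coverage ✗ → not eligible.
Commuter Stipend — status full-time ✓; service 433 days ≥ 60 days ✓; site Hamburg ✗ (not Spokane, Albany, or Calgary) → not eligible.
Adoption Assistance — status full-time ✓; service 433 days ≥ 26 weeks (≈182 days) ✓; rating 5 ≥ 4 ✓; 38 hrs/wk ≥ 15 ✓ → eligible.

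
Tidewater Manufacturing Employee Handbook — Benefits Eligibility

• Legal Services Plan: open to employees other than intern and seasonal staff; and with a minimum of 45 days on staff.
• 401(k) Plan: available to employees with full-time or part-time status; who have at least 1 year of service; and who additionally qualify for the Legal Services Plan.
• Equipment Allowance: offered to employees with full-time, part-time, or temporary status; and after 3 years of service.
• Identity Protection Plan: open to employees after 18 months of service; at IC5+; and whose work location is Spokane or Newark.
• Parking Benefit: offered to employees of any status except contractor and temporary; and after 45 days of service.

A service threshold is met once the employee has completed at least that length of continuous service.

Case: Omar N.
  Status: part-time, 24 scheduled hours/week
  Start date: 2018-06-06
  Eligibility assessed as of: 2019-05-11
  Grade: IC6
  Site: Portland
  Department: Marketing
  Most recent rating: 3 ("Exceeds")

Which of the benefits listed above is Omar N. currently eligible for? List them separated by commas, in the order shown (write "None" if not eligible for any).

Legal Services Plan, Parking Benefit

Service from 2018-06-06 to 2019-05-11: 339 days.
Legal Services Plan — status part-time ✓ (not excluded); service 339 days ≥ 45 days ✓ → eligible.
401(k) Plan — status part-time ✓; service 339 days < 1 year (≈365 days) ✗ → not eligible.
Equipment Allowance — status part-time ✓; service 339 days < 3 years (≈1095 days) ✗ → not eligible.
Identity Protection Plan — service 339 days < 18 months (≈540 days) ✗ → not eligible.
Parking Benefit — status part-time ✓ (not excluded); service 339 days ≥ 45 days ✓ → eligible.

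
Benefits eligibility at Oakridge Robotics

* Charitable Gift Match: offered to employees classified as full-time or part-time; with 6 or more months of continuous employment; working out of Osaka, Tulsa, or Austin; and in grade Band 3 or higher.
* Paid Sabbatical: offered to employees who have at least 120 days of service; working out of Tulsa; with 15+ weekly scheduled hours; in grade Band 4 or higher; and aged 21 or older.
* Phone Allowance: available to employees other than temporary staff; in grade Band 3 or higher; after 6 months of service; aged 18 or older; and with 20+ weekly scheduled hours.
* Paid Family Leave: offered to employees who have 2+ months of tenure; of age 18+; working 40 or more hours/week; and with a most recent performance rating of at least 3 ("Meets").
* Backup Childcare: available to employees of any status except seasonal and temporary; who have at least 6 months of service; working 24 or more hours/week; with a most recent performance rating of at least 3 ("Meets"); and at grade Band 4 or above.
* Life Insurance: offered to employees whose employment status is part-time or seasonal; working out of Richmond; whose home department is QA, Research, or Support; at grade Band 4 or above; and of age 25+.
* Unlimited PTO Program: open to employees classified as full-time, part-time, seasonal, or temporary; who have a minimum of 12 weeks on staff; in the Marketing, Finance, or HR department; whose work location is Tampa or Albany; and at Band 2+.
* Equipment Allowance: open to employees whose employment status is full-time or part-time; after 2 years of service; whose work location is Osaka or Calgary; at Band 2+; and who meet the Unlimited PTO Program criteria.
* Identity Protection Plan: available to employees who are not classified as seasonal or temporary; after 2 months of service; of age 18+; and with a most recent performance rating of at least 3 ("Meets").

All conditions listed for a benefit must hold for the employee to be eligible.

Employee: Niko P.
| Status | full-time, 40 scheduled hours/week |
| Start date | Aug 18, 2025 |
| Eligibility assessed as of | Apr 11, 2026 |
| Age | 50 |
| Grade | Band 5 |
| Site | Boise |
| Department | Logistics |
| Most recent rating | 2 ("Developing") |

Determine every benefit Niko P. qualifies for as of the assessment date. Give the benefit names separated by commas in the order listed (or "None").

Phone Allowance

Service from Aug 18, 2025 to Apr 11, 2026: 236 days.
Charitable Gift Match — status full-time ✓; service 236 days ≥ 6 months (≈180 days) ✓; site Boise ✗ (not Osaka, Tulsa, or Austin) → not eligible.
Paid Sabbatical — service 236 days ≥ 120 days ✓; site Boise ✗ (not Tulsa) → not eligible.
Phone Allowance — status full-time ✓ (not excluded); grade Band 5 ≥ Band 3 ✓; service 236 days ≥ 6 months (≈180 days) ✓; age 50 ≥ 18 ✓; 40 hrs/wk ≥ 20 ✓ → eligible.
Paid Family Leave — service 236 days ≥ 2 months (≈60 days) ✓; age 50 ≥ 18 ✓; 40 hrs/wk ≥ 40 ✓; rating 2 < 3 ✗ → not eligible.
Backup Childcare — status full-time ✓ (not excluded); service 236 days ≥ 6 months (≈180 days) ✓; 40 hrs/wk ≥ 24 ✓; rating 2 < 3 ✗ → not eligible.
Life Insurance — status full-time ✗ (requires part-time or seasonal) → not eligible.
Unlimited PTO Program — status full-time ✓; service 236 days ≥ 12 weeks (≈84 days) ✓; dept Logistics ✗ → not eligible.
Equipment Allowance — status full-time ✓; service 236 days < 2 years (≈730 days) ✗ → not eligible.
Identity Protection Plan — status full-time ✓ (not excluded); service 236 days ≥ 2 months (≈60 days) ✓; age 50 ≥ 18 ✓; rating 2 < 3 ✗ → not eligible.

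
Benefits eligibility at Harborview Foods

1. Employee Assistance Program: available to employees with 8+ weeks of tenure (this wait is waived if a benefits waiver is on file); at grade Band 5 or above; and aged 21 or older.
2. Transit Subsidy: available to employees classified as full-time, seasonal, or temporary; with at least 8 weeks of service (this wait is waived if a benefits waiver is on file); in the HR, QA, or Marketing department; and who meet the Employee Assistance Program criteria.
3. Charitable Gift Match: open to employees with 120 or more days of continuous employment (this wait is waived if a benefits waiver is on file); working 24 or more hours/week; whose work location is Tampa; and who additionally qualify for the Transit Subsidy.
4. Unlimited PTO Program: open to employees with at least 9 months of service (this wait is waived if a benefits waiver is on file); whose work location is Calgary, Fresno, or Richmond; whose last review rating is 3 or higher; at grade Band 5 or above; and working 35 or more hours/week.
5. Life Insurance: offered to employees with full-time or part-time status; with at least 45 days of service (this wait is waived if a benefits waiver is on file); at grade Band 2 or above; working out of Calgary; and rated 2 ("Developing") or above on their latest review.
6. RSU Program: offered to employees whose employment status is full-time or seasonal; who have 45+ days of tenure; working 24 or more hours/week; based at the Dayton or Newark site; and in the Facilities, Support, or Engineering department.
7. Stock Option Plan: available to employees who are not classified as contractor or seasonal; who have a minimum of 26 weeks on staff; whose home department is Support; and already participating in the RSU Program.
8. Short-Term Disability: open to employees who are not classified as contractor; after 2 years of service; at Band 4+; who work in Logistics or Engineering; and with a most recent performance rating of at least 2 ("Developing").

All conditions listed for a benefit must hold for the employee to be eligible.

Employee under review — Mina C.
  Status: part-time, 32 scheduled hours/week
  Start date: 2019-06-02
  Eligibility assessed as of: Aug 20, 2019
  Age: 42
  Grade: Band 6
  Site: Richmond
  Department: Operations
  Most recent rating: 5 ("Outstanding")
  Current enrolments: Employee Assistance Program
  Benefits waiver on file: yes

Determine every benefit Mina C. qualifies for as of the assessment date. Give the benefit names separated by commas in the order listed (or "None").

Employee Assistance Program

Service from 2019-06-02 to Aug 20, 2019: 79 days.
Employee Assistance Program — benefits waiver on file ✓; grade Band 6 ≥ Band 5 ✓; age 42 ≥ 21 ✓ → eligible.
Transit Subsidy — status part-time ✗ (requires full-time, seasonal, or temporary) → not eligible.
Charitable Gift Match — benefits waiver on file ✓; 32 hrs/wk ≥ 24 ✓; site Richmond ✗ (not Tampa) → not eligible.
Unlimited PTO Program — benefits waiver on file ✓; site Richmond ✓; rating 5 ≥ 3 ✓; grade Band 6 ≥ Band 5 ✓; 32 hrs/wk < 35 ✗ → not eligible.
Life Insurance — status part-time ✓; benefits waiver on file ✓; grade Band 6 ≥ Band 2 ✓; site Richmond ✗ (not Calgary) → not eligible.
RSU Program — status part-time ✗ (requires full-time or seasonal) → not eligible.
Stock Option Plan — status part-time ✓ (not excluded); service 79 days < 26 weeks (≈182 days) ✗ → not eligible.
Short-Term Disability — status part-time ✓ (not excluded); service 79 days < 2 years (≈730 days) ✗ → not eligible.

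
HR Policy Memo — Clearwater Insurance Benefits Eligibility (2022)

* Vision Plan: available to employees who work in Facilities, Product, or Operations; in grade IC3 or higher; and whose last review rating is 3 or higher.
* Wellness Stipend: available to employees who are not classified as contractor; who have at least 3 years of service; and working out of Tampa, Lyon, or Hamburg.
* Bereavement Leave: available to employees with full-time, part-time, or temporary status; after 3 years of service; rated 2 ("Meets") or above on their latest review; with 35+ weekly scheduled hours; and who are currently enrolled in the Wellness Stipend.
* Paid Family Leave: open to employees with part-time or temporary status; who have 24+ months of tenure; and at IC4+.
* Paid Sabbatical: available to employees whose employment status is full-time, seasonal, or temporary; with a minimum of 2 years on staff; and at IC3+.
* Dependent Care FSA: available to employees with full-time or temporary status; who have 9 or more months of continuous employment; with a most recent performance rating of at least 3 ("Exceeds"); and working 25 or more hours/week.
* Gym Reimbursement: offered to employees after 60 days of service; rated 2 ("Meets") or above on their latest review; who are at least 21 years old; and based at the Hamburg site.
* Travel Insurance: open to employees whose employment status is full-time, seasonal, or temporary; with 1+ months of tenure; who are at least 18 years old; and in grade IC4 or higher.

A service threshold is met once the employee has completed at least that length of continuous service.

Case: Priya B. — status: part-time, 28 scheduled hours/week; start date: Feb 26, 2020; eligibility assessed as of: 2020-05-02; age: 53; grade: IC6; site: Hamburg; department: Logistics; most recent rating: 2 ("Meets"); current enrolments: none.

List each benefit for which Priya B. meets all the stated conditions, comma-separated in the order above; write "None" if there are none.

Gym Reimbursement

Service from Feb 26, 2020 to 2020-05-02: 66 days.
Vision Plan — dept Logistics ✗ → not eligible.
Wellness Stipend — status part-time ✓ (not excluded); service 66 days < 3 years (≈1095 days) ✗ → not eligible.
Bereavement Leave — status part-time ✓; service 66 days < 3 years (≈1095 days) ✗ → not eligible.
Paid Family Leave — status part-time ✓; service 66 days < 24 months (≈720 days) ✗ → not eligible.
Paid Sabbatical — status part-time ✗ (requires full-time, seasonal, or temporary) → not eligible.
Dependent Care FSA — status part-time ✗ (requires full-time or temporary) → not eligible.
Gym Reimbursement — service 66 days ≥ 60 days ✓; rating 2 ≥ 2 ✓; age 53 ≥ 21 ✓; site Hamburg ✓ → eligible.
Travel Insurance — status part-time ✗ (requires full-time, seasonal, or temporary) → not eligible.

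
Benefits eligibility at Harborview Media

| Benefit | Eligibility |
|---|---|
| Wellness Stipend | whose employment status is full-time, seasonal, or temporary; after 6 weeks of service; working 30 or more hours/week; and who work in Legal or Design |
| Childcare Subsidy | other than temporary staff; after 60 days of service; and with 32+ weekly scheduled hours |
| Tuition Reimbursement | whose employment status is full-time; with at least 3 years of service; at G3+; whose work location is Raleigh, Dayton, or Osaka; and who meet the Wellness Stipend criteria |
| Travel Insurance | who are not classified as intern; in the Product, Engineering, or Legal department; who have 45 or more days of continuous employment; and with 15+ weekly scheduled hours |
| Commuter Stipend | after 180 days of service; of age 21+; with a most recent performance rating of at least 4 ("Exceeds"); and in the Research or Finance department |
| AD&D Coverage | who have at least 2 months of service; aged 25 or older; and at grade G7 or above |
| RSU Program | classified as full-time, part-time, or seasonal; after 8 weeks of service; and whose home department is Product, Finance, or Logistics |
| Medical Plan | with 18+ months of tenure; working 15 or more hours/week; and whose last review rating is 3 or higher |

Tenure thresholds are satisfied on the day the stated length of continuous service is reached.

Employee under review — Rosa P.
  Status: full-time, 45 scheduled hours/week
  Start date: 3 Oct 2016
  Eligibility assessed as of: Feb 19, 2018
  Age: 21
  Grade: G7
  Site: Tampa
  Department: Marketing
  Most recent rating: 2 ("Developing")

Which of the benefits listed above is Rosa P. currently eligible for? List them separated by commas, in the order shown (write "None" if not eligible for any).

Service from 3 Oct 2016 to Feb 19, 2018: 504 days.
Wellness Stipend — status full-time ✓; service 504 days ≥ 6 weeks (≈42 days) ✓; 45 hrs/wk ≥ 30 ✓; dept Marketing ✗ → not eligible.
Childcare Subsidy — status full-time ✓ (not excluded); service 504 days ≥ 60 days ✓; 45 hrs/wk ≥ 32 ✓ → eligible.
Tuition Reimbursement — status full-time ✓; service 504 days < 3 years (≈1095 days) ✗ → not eligible.
Travel Insurance — status full-time ✓ (not excluded); dept Marketing ✗ → not eligible.
Commuter Stipend — service 504 days ≥ 180 days ✓; age 21 ≥ 21 ✓; rating 2 < 4 ✗ → not eligible.
AD&D Coverage — service 504 days ≥ 2 months (≈60 days) ✓; age 21 < 25 ✗ → not eligible.
RSU Program — status full-time ✓; service 504 days ≥ 8 weeks (≈56 days) ✓; dept Marketing ✗ → not eligible.
Medical Plan — service 504 days < 18 months (≈540 days) ✗ → not eligible.

Childcare Subsidy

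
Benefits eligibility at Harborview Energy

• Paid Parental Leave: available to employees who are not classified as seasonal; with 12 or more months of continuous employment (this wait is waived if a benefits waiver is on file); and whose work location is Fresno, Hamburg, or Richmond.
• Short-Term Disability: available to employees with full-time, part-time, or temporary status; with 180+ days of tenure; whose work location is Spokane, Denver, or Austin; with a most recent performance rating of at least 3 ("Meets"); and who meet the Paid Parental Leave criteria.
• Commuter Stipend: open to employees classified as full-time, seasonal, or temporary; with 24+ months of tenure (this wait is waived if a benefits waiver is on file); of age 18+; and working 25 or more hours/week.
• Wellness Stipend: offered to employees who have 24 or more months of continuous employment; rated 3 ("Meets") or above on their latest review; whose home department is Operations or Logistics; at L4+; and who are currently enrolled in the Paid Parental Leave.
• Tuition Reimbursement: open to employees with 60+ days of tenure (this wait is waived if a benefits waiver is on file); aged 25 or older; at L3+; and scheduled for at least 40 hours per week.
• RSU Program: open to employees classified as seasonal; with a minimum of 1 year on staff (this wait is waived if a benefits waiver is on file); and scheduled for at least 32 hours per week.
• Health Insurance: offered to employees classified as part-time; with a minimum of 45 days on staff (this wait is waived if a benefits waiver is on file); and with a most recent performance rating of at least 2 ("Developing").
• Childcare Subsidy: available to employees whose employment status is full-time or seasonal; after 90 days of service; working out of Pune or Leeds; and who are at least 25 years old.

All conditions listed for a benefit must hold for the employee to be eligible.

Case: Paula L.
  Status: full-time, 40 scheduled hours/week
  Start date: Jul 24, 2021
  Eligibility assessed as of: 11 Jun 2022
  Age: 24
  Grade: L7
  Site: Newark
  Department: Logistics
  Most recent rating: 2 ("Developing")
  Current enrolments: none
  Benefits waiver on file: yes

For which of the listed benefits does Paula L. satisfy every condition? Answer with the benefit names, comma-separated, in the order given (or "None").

Service from Jul 24, 2021 to 11 Jun 2022: 322 days.
Paid Parental Leave — status full-time ✓ (not excluded); benefits waiver on file ✓; site Newark ✗ (not Fresno, Hamburg, or Richmond) → not eligible.
Short-Term Disability — status full-time ✓; service 322 days ≥ 180 days ✓; site Newark ✗ (not Spokane, Denver, or Austin) → not eligible.
Commuter Stipend — status full-time ✓; benefits waiver on file ✓; age 24 ≥ 18 ✓; 40 hrs/wk ≥ 25 ✓ → eligible.
Wellness Stipend — service 322 days < 24 months (≈720 days) ✗ → not eligible.
Tuition Reimbursement — benefits waiver on file ✓; age 24 < 25 ✗ → not eligible.
RSU Program — status full-time ✗ (requires seasonal) → not eligible.
Health Insurance — status full-time ✗ (requires part-time) → not eligible.
Childcare Subsidy — status full-time ✓; service 322 days ≥ 90 days ✓; site Newark ✗ (not Pune or Leeds) → not eligible.

Commuter Stipend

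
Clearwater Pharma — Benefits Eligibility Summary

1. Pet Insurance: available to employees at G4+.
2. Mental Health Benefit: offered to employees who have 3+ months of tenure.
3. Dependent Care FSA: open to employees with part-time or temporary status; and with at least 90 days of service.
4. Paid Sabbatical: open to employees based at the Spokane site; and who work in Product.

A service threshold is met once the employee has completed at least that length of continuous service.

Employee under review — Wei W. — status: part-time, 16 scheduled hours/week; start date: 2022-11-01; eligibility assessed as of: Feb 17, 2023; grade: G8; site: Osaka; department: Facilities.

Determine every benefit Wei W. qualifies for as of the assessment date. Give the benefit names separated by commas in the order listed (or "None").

Service from 2022-11-01 to Feb 17, 2023: 108 days.
Pet Insurance — grade G8 ≥ G4 ✓ → eligible.
Mental Health Benefit — service 108 days ≥ 3 months (≈90 days) ✓ → eligible.
Dependent Care FSA — status part-time ✓; service 108 days ≥ 90 days ✓ → eligible.
Paid Sabbatical — site Osaka ✗ (not Spokane) → not eligible.

Pet Insurance, Mental Health Benefit, Dependent Care FSA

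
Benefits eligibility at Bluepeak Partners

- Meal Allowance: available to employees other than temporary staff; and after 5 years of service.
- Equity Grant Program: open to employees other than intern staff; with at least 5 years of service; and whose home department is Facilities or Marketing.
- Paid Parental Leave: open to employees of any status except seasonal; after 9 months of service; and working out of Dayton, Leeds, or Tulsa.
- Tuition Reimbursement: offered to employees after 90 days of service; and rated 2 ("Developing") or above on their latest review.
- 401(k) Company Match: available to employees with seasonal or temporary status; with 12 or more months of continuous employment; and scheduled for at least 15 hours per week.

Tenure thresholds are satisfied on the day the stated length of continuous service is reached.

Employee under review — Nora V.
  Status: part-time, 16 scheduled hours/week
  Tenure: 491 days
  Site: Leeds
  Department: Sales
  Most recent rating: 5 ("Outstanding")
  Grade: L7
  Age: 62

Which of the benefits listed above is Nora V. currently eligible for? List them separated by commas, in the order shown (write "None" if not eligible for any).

Meal Allowance — status part-time ✓ (not excluded); service 491 days < 5 years (≈1825 days) ✗ → not eligible.
Equity Grant Program — status part-time ✓ (not excluded); service 491 days < 5 years (≈1825 days) ✗ → not eligible.
Paid Parental Leave — status part-time ✓ (not excluded); service 491 days ≥ 9 months (≈270 days) ✓; site Leeds ✓ → eligible.
Tuition Reimbursement — service 491 days ≥ 90 days ✓; rating 5 ≥ 2 ✓ → eligible.
401(k) Company Match — status part-time ✗ (requires seasonal or temporary) → not eligible.

Paid Parental Leave, Tuition Reimbursement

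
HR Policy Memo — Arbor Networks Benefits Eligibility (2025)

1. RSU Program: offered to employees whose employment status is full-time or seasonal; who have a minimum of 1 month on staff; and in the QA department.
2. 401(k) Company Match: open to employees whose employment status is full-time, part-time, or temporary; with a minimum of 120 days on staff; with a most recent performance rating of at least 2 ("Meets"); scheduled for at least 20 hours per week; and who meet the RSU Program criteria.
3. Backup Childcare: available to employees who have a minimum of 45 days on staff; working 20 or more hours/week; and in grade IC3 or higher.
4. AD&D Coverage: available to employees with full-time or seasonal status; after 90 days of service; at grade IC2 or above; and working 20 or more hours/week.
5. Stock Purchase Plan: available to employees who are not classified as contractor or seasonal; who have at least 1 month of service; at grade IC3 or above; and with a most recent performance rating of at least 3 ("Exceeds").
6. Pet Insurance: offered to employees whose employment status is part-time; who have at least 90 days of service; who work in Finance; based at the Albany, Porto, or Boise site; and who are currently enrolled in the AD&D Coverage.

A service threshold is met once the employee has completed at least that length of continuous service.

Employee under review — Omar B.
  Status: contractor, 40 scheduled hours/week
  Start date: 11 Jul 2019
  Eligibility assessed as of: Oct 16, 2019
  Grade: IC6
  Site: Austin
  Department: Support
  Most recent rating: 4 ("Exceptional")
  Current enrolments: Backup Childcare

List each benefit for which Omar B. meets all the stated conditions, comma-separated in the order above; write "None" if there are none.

Service from 11 Jul 2019 to Oct 16, 2019: 97 days.
RSU Program — status contractor ✗ (requires full-time or seasonal) → not eligible.
401(k) Company Match — status contractor ✗ (requires full-time, part-time, or temporary) → not eligible.
Backup Childcare — service 97 days ≥ 45 days ✓; 40 hrs/wk ≥ 20 ✓; grade IC6 ≥ IC3 ✓ → eligible.
AD&D Coverage — status contractor ✗ (requires full-time or seasonal) → not eligible.
Stock Purchase Plan — status contractor ✗ (excluded) → not eligible.
Pet Insurance — status contractor ✗ (requires part-time) → not eligible.

Backup Childcare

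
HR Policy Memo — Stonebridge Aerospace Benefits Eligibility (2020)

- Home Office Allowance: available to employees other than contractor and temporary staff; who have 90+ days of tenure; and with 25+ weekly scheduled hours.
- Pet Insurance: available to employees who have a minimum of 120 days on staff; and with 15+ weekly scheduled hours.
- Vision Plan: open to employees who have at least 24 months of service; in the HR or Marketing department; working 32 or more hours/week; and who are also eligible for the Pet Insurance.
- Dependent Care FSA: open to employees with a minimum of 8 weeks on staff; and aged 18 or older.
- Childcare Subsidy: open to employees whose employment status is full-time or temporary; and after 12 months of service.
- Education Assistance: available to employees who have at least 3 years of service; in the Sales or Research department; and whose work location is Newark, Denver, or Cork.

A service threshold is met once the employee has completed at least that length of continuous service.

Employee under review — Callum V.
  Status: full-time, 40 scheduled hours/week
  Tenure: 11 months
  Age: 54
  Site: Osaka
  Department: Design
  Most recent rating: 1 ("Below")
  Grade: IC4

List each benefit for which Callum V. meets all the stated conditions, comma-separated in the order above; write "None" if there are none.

Home Office Allowance, Pet Insurance, Dependent Care FSA

Home Office Allowance — status full-time ✓ (not excluded); service 11 months ≥ 90 days ✓; 40 hrs/wk ≥ 25 ✓ → eligible.
Pet Insurance — service 11 months ≥ 120 days ✓; 40 hrs/wk ≥ 15 ✓ → eligible.
Vision Plan — service 11 months < 24 months ✗ → not eligible.
Dependent Care FSA — service 11 months ≥ 8 weeks (≈56 days) ✓; age 54 ≥ 18 ✓ → eligible.
Childcare Subsidy — status full-time ✓; service 11 months < 12 months ✗ → not eligible.
Education Assistance — service 11 months < 3 years (≈1095 days) ✗ → not eligible.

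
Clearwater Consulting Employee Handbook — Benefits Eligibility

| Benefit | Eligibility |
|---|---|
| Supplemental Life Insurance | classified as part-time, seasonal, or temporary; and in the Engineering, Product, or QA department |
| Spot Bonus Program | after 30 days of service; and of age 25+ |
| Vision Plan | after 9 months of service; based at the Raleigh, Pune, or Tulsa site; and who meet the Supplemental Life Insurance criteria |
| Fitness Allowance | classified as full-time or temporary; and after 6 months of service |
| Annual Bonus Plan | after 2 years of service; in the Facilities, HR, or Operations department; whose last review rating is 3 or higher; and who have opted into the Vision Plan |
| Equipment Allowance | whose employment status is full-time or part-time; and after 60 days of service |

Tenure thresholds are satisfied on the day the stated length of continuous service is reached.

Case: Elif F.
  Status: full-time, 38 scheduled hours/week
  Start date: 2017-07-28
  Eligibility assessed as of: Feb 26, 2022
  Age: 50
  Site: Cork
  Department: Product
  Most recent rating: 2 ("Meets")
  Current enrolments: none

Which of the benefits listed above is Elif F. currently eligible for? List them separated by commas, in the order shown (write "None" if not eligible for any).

Service from 2017-07-28 to Feb 26, 2022: 1674 days.
Supplemental Life Insurance — status full-time ✗ (requires part-time, seasonal, or temporary) → not eligible.
Spot Bonus Program — service 1674 days ≥ 30 days ✓; age 50 ≥ 25 ✓ → eligible.
Vision Plan — service 1674 days ≥ 9 months (≈270 days) ✓; site Cork ✗ (not Raleigh, Pune, or Tulsa) → not eligible.
Fitness Allowance — status full-time ✓; service 1674 days ≥ 6 months (≈180 days) ✓ → eligible.
Annual Bonus Plan — service 1674 days ≥ 2 years (≈730 days) ✓; dept Product ✗ → not eligible.
Equipment Allowance — status full-time ✓; service 1674 days ≥ 60 days ✓ → eligible.

Spot Bonus Program, Fitness Allowance, Equipment Allowance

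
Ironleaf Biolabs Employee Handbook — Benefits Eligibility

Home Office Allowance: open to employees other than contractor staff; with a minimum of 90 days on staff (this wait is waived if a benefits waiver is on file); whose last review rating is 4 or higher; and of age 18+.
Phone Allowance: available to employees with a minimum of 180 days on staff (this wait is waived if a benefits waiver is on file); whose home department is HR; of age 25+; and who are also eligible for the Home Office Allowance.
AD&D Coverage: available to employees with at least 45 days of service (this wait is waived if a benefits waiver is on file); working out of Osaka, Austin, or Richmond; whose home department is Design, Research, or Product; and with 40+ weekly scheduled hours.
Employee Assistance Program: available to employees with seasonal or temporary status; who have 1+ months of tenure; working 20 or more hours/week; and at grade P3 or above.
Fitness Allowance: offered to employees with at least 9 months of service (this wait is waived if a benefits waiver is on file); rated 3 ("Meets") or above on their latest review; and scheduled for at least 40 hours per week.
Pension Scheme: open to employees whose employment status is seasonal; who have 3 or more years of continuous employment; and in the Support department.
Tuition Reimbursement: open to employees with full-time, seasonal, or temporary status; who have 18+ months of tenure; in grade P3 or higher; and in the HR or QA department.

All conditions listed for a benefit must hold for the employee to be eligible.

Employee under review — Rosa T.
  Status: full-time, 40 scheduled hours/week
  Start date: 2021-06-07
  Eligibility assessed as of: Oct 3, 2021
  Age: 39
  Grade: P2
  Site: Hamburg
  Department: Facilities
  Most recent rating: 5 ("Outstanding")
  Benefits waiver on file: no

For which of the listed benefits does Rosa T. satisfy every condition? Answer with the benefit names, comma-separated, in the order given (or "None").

Service from 2021-06-07 to Oct 3, 2021: 118 days.
Home Office Allowance — status full-time ✓ (not excluded); no waiver, service 118 days ≥ 90 days ✓; rating 5 ≥ 4 ✓; age 39 ≥ 18 ✓ → eligible.
Phone Allowance — no waiver, service 118 days < 180 days ✗ → not eligible.
AD&D Coverage — no waiver, service 118 days ≥ 45 days ✓; site Hamburg ✗ (not Osaka, Austin, or Richmond) → not eligible.
Employee Assistance Program — status full-time ✗ (requires seasonal or temporary) → not eligible.
Fitness Allowance — no waiver, service 118 days < 9 months (≈270 days) ✗ → not eligible.
Pension Scheme — status full-time ✗ (requires seasonal) → not eligible.
Tuition Reimbursement — status full-time ✓; service 118 days < 18 months (≈540 days) ✗ → not eligible.

Home Office Allowance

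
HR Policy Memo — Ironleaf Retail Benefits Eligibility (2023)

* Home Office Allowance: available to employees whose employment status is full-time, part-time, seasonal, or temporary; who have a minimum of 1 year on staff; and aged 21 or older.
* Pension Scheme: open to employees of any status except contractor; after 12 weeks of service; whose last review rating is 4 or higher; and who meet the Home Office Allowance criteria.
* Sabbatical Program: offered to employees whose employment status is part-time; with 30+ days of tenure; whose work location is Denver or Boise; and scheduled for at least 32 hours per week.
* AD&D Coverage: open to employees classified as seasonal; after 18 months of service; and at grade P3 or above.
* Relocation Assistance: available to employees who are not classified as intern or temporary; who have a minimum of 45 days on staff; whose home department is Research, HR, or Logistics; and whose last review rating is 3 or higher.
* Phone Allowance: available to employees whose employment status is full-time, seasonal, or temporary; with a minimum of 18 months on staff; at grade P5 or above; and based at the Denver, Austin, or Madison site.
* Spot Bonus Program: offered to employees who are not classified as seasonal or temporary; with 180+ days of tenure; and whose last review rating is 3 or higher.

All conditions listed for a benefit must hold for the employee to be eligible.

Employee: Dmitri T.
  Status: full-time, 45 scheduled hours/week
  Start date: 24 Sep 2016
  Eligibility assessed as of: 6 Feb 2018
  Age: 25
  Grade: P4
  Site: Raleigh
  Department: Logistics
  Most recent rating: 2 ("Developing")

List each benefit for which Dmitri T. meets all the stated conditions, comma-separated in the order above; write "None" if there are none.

Home Office Allowance

Service from 24 Sep 2016 to 6 Feb 2018: 500 days.
Home Office Allowance — status full-time ✓; service 500 days ≥ 1 year (≈365 days) ✓; age 25 ≥ 21 ✓ → eligible.
Pension Scheme — status full-time ✓ (not excluded); service 500 days ≥ 12 weeks (≈84 days) ✓; rating 2 < 4 ✗ → not eligible.
Sabbatical Program — status full-time ✗ (requires part-time) → not eligible.
AD&D Coverage — status full-time ✗ (requires seasonal) → not eligible.
Relocation Assistance — status full-time ✓ (not excluded); service 500 days ≥ 45 days ✓; dept Logistics ✓; rating 2 < 3 ✗ → not eligible.
Phone Allowance — status full-time ✓; service 500 days < 18 months (≈540 days) ✗ → not eligible.
Spot Bonus Program — status full-time ✓ (not excluded); service 500 days ≥ 180 days ✓; rating 2 < 3 ✗ → not eligible.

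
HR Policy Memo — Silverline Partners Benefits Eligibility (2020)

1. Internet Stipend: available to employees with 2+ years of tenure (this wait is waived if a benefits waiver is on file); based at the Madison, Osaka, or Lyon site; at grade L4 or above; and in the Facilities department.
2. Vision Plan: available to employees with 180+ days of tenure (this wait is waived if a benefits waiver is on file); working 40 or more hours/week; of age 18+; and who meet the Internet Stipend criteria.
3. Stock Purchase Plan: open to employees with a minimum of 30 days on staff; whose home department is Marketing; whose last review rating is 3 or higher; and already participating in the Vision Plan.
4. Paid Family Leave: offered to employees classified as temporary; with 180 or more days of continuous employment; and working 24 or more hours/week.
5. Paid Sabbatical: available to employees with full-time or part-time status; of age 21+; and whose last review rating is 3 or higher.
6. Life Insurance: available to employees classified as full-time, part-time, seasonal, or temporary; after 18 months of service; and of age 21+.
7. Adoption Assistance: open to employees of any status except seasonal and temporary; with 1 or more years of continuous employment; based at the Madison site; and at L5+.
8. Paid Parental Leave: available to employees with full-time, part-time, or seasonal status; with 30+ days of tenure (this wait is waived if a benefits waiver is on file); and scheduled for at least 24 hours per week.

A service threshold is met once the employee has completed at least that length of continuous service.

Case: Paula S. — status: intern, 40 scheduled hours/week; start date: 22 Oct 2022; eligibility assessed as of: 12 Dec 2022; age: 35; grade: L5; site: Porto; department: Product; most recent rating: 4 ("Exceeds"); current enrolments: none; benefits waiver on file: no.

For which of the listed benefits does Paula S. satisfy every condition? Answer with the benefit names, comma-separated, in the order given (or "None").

Service from 22 Oct 2022 to 12 Dec 2022: 51 days.
Internet Stipend — no waiver, service 51 days < 2 years (≈730 days) ✗ → not eligible.
Vision Plan — no waiver, service 51 days < 180 days ✗ → not eligible.
Stock Purchase Plan — service 51 days ≥ 30 days ✓; dept Product ✗ → not eligible.
Paid Family Leave — status intern ✗ (requires temporary) → not eligible.
Paid Sabbatical — status intern ✗ (requires full-time or part-time) → not eligible.
Life Insurance — status intern ✗ (requires full-time, part-time, seasonal, or temporary) → not eligible.
Adoption Assistance — status intern ✓ (not excluded); service 51 days < 1 year (≈365 days) ✗ → not eligible.
Paid Parental Leave — status intern ✗ (requires full-time, part-time, or seasonal) → not eligible.

None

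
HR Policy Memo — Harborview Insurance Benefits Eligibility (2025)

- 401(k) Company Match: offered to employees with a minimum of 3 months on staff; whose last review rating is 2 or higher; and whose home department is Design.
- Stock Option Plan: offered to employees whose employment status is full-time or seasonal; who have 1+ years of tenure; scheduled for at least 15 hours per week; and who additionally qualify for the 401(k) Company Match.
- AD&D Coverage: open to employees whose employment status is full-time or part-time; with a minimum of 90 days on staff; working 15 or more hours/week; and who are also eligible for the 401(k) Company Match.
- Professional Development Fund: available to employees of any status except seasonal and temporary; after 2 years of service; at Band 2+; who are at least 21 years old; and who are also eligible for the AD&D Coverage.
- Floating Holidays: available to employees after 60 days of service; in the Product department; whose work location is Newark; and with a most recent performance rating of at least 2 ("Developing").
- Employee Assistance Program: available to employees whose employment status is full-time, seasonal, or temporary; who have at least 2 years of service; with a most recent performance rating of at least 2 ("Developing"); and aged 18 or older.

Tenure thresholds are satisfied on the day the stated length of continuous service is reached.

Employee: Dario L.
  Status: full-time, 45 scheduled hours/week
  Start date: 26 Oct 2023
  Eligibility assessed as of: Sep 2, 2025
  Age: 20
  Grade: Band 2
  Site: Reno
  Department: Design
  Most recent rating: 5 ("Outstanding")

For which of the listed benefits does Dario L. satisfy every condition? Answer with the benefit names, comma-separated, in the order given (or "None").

401(k) Company Match, Stock Option Plan, AD&D Coverage

Service from 26 Oct 2023 to Sep 2, 2025: 677 days.
401(k) Company Match — service 677 days ≥ 3 months (≈90 days) ✓; rating 5 ≥ 2 ✓; dept Design ✓ → eligible.
Stock Option Plan — status full-time ✓; service 677 days ≥ 1 year (≈365 days) ✓; 45 hrs/wk ≥ 15 ✓; eligible for 401(k) Company Match ✓ → eligible.
AD&D Coverage — status full-time ✓; service 677 days ≥ 90 days ✓; 45 hrs/wk ≥ 15 ✓; eligible for 401(k) Company Match ✓ → eligible.
Professional Development Fund — status full-time ✓ (not excluded); service 677 days < 2 years (≈730 days) ✗ → not eligible.
Floating Holidays — service 677 days ≥ 60 days ✓; dept Design ✗ → not eligible.
Employee Assistance Program — status full-time ✓; service 677 days < 2 years (≈730 days) ✗ → not eligible.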